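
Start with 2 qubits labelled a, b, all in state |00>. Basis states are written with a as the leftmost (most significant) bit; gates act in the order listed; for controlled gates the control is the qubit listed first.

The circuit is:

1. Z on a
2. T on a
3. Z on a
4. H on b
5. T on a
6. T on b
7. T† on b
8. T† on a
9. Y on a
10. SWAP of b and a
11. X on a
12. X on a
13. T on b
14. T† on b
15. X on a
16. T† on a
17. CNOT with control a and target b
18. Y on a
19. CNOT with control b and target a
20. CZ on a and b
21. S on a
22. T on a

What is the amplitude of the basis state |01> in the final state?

The amplitude on |01> is -sqrt(2)/2.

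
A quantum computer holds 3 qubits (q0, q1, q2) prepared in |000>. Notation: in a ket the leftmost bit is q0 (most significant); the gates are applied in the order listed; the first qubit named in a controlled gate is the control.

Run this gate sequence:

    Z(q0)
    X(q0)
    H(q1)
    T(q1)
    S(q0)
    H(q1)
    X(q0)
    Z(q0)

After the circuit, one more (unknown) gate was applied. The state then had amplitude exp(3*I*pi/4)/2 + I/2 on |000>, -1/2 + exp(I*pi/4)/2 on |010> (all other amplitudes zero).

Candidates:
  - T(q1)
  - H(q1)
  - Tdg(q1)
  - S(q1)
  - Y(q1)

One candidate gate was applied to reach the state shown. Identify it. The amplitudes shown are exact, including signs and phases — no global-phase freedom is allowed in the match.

The applied gate was S(q1).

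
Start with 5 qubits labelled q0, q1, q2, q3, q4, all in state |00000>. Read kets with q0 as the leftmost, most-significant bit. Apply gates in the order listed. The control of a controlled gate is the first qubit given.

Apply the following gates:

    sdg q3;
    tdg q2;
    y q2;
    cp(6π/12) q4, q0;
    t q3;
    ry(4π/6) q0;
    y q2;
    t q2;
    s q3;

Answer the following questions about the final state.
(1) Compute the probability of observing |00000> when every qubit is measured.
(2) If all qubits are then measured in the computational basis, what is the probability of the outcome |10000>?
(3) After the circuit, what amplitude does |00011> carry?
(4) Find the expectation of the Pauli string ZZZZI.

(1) The probability of measuring |00000> is 1/4.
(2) Outcome |10000> occurs with probability 3/4.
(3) The final state's coefficient on |00011> equals 0.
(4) The observable ZZZZI averages to -1/2.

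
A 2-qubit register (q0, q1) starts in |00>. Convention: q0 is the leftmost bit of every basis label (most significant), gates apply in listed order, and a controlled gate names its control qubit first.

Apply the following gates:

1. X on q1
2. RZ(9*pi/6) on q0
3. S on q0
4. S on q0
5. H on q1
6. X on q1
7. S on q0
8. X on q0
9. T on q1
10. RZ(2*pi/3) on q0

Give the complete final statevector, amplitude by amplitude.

After the circuit, the state carries amplitude 0 on |00>, 0 on |01>, sqrt(2)*exp(7*I*pi/12)/2 on |10>, -sqrt(2)*exp(5*I*pi/6)/2 on |11>.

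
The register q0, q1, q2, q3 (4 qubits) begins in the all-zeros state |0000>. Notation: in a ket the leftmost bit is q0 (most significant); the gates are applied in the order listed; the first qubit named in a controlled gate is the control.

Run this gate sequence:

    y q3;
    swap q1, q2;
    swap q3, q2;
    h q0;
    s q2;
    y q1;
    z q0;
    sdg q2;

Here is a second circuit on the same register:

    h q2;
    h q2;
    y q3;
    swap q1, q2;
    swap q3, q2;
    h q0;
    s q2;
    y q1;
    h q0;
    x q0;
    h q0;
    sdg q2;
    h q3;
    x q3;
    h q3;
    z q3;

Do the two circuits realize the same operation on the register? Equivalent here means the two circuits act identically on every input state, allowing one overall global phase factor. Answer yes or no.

Yes — the two circuits implement the same unitary up to a global phase.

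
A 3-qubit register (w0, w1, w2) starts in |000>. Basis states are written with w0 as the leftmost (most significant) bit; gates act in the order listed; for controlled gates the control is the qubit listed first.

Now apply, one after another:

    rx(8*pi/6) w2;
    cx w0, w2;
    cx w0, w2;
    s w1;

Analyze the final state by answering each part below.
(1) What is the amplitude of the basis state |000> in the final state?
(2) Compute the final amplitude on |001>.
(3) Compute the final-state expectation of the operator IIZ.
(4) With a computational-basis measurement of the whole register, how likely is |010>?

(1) The amplitude on |000> is -1/2. Key observation: steps 2-3 multiply out to the identity, so the circuit reduces to the remaining gates.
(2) The final state's coefficient on |001> equals -sqrt(3)*I/2.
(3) The expectation value of IIZ is -1/2.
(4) Outcome |010> occurs with probability 0.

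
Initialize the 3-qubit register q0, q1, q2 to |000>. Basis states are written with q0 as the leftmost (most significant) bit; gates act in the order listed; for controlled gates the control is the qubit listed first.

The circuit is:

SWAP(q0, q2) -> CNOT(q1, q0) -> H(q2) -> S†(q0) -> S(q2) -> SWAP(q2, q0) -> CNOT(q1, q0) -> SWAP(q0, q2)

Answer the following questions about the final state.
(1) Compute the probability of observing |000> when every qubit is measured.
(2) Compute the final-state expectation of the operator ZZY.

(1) The probability of measuring |000> is 1/2.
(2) The expectation value of ZZY is 1.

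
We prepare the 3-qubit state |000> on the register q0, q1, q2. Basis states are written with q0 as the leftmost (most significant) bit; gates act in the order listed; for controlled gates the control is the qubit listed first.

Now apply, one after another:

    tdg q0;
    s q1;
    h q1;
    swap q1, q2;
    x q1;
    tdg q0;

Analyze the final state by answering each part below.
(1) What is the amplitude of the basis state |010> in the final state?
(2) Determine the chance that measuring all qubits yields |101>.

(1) The final state's coefficient on |010> equals sqrt(2)/2.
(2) The probability of measuring |101> is 0.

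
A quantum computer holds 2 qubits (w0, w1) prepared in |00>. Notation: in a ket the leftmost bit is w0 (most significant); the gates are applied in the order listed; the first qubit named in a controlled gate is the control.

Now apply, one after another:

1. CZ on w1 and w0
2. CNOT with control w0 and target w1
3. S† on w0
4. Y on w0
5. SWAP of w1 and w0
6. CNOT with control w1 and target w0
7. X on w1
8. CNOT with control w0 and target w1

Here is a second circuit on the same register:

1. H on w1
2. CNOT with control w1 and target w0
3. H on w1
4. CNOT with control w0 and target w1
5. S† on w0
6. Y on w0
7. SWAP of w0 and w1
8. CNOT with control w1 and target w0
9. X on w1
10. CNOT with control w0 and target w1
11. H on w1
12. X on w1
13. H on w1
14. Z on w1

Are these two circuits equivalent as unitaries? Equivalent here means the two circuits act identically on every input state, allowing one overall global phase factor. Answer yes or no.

No — the two circuits implement different unitaries, even allowing a global phase.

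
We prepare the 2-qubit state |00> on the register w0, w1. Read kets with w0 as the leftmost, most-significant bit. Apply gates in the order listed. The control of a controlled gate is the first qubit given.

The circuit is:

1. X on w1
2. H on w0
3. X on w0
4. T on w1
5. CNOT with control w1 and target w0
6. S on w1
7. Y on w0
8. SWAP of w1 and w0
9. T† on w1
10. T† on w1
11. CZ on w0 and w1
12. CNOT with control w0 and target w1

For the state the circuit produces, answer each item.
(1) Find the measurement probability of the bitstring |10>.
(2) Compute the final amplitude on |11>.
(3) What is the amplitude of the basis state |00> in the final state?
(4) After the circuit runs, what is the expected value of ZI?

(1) Outcome |10> occurs with probability 1/2.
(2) The amplitude on |11> is sqrt(2)*exp(I*pi/4)/2.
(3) |00> carries amplitude 0 in the final state.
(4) The observable ZI averages to -1.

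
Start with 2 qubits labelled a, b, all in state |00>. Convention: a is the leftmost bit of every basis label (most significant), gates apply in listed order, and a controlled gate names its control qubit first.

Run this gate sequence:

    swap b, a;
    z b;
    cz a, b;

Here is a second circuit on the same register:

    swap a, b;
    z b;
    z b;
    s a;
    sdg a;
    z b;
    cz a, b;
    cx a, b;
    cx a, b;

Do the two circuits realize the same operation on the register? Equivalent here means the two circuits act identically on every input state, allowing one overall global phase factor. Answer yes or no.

Yes: on every input state the two circuits agree up to one overall phase factor.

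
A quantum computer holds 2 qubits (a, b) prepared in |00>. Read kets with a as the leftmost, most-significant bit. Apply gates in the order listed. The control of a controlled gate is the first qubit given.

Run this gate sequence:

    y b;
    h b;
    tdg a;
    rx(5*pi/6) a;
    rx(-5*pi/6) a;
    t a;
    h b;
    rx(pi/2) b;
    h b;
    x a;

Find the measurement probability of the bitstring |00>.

A full measurement returns |00> with probability 0. Key observation: steps 2-7 multiply out to the identity, so the circuit reduces to the remaining gates.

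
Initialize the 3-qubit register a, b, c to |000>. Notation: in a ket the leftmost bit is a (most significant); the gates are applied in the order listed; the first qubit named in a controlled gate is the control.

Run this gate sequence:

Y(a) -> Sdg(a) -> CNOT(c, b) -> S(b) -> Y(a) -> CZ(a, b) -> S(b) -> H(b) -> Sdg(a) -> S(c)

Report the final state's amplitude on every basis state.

The resulting statevector has amplitude -sqrt(2)*I/2 on |000>, -sqrt(2)*I/2 on |010>, and 0 on every other basis state.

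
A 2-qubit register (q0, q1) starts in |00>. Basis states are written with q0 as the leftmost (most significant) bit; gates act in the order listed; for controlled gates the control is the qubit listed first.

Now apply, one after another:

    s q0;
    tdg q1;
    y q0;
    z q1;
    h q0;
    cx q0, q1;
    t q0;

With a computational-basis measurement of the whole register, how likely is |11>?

The probability of measuring |11> is 1/2.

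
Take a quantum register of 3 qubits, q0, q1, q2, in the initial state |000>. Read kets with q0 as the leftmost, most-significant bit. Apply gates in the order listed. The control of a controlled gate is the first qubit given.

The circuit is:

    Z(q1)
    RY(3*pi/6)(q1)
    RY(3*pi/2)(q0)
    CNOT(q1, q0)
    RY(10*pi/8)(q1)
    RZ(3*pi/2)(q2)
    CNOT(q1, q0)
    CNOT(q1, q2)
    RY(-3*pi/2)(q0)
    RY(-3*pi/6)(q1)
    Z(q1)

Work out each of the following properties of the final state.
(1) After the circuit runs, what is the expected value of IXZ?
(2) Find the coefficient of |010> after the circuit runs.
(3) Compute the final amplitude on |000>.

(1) The observable IXZ averages to 1.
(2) |010> carries amplitude (-sqrt(sqrt(2) + 2) + sqrt(2 - sqrt(2)))*exp(I*pi/4)/4 in the final state.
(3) |000> carries amplitude (-sqrt(sqrt(2) + 2) + sqrt(2 - sqrt(2)))*exp(I*pi/4)/4 in the final state.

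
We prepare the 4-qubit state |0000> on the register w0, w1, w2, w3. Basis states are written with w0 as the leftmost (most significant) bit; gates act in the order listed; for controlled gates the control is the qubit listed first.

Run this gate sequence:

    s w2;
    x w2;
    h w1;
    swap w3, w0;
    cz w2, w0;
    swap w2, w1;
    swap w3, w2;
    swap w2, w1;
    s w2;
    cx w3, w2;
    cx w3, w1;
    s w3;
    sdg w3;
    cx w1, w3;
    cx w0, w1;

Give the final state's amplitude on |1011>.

The amplitude on |1011> is 0. Key observation: gates 12-13 undo each other exactly, leaving only the rest of the circuit to track.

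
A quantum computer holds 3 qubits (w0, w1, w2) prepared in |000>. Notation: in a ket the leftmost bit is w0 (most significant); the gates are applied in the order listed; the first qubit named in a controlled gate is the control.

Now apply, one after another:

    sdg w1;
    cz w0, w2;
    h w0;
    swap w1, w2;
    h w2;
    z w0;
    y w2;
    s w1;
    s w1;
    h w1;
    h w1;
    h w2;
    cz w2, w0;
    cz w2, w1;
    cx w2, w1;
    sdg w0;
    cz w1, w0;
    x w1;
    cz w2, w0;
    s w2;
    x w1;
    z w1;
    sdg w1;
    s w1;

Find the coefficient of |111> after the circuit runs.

The amplitude on |111> is sqrt(2)*I/2.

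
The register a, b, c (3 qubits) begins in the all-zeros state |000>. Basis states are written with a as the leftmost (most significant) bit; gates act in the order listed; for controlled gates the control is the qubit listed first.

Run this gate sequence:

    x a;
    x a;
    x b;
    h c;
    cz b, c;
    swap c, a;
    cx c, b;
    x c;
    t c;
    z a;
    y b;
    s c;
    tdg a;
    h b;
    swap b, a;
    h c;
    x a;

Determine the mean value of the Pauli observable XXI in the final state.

The expectation value of XXI is sqrt(2)/2. Key observation: gates 1-2 undo each other exactly, leaving only the rest of the circuit to track.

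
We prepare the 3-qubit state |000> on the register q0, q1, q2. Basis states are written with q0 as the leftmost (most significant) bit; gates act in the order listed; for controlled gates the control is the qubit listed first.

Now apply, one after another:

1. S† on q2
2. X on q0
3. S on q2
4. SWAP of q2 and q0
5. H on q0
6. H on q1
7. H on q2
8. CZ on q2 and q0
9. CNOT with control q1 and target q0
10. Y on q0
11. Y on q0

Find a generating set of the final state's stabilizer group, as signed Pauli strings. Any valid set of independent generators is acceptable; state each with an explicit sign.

One valid set of independent stabilizer generators is +XIZ, +IXZ, -ZZX (any independent generating set of the same group is equally correct).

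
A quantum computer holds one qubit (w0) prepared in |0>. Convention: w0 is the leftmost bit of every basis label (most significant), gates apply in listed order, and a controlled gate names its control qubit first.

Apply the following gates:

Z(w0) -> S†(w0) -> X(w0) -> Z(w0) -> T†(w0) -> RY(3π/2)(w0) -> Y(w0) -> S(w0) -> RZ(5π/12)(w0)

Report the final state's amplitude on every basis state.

After the circuit, the state carries amplitude -sqrt(2)*exp(I*pi/24)/2 on |0>, sqrt(2)*exp(23*I*pi/24)/2 on |1>.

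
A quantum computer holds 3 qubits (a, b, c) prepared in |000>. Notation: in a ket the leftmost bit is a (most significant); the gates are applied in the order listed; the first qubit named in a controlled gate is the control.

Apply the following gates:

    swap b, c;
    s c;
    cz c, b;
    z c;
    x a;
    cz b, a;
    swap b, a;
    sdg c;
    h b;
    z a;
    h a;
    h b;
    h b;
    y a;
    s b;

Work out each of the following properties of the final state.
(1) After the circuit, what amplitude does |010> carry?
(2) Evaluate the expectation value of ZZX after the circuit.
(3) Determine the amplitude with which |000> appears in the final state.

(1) The amplitude on |010> is -1/2.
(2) The observable ZZX averages to 0.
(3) The final state's coefficient on |000> equals -I/2.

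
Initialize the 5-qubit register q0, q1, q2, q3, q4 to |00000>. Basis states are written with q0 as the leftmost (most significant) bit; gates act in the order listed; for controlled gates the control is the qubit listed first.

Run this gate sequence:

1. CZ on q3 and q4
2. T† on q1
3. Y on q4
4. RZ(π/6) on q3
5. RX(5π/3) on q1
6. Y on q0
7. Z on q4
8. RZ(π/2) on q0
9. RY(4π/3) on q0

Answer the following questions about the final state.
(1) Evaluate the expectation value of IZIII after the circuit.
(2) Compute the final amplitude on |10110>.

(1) In the final state, IZIII has expectation 1/2.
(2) The amplitude on |10110> is 0.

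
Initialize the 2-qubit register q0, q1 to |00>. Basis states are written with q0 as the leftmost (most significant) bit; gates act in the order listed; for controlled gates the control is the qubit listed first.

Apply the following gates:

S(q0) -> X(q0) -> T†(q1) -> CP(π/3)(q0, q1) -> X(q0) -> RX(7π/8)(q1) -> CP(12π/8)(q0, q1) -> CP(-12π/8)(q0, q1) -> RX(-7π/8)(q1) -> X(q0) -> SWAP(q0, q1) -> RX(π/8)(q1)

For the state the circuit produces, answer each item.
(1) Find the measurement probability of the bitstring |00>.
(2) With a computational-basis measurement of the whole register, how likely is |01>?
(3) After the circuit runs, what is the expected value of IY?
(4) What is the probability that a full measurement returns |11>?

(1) A full measurement returns |00> with probability 1/2 - sqrt(sqrt(2) + 2)/4. Key observation: gates 5-10 undo each other exactly, leaving only the rest of the circuit to track.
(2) The probability of measuring |01> is sqrt(sqrt(2) + 2)/4 + 1/2.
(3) In the final state, IY has expectation sqrt(2 - sqrt(2))/2.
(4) The probability of measuring |11> is 0.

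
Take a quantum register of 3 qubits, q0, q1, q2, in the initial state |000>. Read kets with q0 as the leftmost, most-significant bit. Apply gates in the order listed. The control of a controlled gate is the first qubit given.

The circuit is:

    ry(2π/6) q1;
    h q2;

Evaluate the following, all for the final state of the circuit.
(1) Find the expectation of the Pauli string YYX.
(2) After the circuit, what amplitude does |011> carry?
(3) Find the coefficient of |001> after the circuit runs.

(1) The observable YYX averages to 0.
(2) The amplitude on |011> is sqrt(2)/4.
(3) |001> carries amplitude sqrt(6)/4 in the final state.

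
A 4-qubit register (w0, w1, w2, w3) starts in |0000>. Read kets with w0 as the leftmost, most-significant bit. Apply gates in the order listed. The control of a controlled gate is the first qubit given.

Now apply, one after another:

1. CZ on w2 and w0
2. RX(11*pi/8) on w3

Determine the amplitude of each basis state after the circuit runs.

The final amplitudes are -cos(5*pi/16) on |0000>, -I*sin(5*pi/16) on |0001>, and 0 on every other basis state.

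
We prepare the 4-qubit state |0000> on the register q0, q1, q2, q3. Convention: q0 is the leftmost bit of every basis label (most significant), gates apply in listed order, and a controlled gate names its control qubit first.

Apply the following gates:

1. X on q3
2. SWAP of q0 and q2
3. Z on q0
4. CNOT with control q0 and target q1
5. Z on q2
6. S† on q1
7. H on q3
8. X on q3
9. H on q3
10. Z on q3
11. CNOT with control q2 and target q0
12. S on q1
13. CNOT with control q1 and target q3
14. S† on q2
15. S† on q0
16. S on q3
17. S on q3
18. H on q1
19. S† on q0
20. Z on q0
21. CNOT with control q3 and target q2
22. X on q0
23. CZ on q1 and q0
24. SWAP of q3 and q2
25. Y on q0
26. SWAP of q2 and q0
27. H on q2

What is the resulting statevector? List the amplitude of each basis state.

After the circuit, the state carries amplitude I/2 on |1001>, I/2 on |1011>, -I/2 on |1101>, -I/2 on |1111>, and 0 on every other basis state. Key observation: gates 7-10 undo each other exactly, leaving only the rest of the circuit to track.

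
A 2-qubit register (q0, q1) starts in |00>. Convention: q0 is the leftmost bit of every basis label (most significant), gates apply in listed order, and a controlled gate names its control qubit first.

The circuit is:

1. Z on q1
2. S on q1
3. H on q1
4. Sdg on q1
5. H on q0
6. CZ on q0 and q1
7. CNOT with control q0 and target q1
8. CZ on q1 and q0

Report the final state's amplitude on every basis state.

The resulting statevector has amplitude 1/2 on |00>, -I/2 on |01>, I/2 on |10>, -1/2 on |11>.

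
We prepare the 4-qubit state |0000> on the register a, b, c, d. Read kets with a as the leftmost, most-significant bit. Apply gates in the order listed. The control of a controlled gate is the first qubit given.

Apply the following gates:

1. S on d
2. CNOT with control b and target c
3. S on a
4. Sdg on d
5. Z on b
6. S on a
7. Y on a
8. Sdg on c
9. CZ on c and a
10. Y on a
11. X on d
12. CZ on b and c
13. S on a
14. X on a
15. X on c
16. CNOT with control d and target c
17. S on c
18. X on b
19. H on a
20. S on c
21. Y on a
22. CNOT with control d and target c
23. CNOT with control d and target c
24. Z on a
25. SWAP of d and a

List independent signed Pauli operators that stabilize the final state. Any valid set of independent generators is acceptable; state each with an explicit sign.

The stabilizer group can be generated by -IIIX, -ZIII, -IZII, +IIZI, among other valid generating sets.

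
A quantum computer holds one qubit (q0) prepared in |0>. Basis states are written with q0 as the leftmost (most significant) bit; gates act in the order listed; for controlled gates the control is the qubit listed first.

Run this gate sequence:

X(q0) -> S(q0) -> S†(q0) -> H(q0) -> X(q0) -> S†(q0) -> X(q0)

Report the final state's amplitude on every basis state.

The final amplitudes are -sqrt(2)*I/2 on |0>, -sqrt(2)/2 on |1>.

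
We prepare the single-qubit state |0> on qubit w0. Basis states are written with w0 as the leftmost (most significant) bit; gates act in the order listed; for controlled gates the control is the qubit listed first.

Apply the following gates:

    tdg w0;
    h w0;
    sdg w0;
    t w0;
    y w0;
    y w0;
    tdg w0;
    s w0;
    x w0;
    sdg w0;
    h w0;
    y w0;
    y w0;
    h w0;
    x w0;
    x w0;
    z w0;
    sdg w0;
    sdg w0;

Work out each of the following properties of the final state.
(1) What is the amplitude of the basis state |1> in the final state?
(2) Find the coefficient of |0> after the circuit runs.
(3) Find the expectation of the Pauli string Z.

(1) |1> carries amplitude -sqrt(2)*I/2 in the final state.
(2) |0> carries amplitude sqrt(2)/2 in the final state.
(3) The expectation value of Z is 0.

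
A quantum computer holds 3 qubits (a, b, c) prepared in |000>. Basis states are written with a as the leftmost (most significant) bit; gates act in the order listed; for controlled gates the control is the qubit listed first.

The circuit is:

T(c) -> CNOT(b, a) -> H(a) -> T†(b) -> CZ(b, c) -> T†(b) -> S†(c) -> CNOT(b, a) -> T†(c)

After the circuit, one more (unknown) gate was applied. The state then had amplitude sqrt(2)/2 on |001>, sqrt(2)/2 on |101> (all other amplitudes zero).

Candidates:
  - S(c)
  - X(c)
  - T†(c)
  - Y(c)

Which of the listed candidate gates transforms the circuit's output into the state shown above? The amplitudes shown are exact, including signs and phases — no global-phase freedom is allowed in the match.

The applied gate was X(c).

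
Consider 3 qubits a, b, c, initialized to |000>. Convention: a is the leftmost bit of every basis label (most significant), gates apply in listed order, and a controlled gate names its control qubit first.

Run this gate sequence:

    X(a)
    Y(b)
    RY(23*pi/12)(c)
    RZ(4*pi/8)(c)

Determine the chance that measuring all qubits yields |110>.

Outcome |110> occurs with probability sqrt(2)/8 + sqrt(6)/8 + 1/2.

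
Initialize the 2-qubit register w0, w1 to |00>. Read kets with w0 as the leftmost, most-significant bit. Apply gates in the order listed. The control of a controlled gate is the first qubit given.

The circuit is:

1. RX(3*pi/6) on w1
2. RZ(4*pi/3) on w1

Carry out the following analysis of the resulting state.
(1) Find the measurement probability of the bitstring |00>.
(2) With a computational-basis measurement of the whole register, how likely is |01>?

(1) A full measurement returns |00> with probability 1/2.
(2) A full measurement returns |01> with probability 1/2.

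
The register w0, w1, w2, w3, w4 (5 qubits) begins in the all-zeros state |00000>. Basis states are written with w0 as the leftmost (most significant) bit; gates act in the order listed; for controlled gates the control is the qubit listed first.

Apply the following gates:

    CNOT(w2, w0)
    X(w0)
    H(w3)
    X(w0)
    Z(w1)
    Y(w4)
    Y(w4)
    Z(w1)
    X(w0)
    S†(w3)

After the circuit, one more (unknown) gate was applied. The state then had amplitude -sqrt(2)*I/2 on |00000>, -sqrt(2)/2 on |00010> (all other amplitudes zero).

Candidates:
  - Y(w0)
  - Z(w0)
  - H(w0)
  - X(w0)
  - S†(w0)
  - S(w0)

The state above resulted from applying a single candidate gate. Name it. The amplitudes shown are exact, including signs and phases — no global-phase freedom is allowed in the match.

The unique candidate consistent with the amplitudes is Y(w0). Key observation: steps 4-9 multiply out to the identity, so the circuit reduces to the remaining gates.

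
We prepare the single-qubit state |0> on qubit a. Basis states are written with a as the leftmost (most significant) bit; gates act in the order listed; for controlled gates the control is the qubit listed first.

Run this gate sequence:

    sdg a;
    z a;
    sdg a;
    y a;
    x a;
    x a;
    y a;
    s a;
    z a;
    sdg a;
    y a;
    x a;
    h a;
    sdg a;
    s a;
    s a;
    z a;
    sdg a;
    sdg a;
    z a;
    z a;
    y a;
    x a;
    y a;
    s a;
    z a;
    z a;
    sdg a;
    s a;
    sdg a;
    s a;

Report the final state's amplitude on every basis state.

After the circuit, the state carries amplitude sqrt(2)/2 on |0>, sqrt(2)/2 on |1>. Key observation: steps 2-9 multiply out to the identity, so the circuit reduces to the remaining gates.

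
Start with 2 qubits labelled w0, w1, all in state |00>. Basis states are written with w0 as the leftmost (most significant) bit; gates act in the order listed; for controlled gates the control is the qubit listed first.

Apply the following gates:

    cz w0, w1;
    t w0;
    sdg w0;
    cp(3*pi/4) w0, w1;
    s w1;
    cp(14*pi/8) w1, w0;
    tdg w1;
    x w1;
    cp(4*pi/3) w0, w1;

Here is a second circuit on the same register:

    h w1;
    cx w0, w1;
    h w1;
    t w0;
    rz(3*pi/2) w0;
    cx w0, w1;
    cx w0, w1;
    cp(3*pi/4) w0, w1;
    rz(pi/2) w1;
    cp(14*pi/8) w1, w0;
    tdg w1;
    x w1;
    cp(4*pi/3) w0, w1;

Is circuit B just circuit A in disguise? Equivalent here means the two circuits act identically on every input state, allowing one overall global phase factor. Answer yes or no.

Yes — the two circuits implement the same unitary up to a global phase.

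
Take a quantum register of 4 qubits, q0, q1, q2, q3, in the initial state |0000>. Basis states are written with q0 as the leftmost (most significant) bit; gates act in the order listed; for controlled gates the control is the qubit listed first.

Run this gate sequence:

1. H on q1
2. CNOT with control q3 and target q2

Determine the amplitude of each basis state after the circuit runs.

The resulting statevector has amplitude sqrt(2)/2 on |0000>, sqrt(2)/2 on |0100>, and 0 on every other basis state.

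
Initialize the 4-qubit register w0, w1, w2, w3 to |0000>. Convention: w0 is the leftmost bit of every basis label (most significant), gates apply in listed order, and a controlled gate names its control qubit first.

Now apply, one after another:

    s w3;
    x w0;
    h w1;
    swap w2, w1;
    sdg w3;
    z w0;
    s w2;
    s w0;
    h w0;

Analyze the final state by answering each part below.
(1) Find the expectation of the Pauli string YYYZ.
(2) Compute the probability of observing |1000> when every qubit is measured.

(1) In the final state, YYYZ has expectation 0.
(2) A full measurement returns |1000> with probability 1/4.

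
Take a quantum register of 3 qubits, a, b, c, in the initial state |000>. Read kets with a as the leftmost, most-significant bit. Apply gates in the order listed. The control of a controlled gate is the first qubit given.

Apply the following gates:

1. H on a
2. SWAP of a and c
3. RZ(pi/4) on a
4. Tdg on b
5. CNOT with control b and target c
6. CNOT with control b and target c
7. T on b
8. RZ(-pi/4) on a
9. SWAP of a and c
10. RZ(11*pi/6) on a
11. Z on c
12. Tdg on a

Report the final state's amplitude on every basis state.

After the circuit, the state carries amplitude -sqrt(2)*exp(I*pi/12)/2 on |000>, sqrt(2)*exp(2*I*pi/3)/2 on |100>, and 0 on every other basis state.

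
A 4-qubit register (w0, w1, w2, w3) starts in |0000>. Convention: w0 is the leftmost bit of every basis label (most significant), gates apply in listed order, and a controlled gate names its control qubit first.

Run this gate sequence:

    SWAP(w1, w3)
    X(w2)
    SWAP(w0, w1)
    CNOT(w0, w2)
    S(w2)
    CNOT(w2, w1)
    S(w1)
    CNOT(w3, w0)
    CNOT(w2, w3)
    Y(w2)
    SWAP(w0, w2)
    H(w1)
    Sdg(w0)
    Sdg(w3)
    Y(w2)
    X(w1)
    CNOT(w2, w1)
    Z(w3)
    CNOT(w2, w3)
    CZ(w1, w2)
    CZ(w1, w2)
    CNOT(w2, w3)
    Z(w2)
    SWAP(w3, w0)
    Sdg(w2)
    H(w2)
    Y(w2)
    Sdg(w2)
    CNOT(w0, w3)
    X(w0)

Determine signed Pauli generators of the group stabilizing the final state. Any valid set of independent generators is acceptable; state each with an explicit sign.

The stabilizer group can be generated by -IXII, -IIYI, +ZIII, -IIIZ, among other valid generating sets.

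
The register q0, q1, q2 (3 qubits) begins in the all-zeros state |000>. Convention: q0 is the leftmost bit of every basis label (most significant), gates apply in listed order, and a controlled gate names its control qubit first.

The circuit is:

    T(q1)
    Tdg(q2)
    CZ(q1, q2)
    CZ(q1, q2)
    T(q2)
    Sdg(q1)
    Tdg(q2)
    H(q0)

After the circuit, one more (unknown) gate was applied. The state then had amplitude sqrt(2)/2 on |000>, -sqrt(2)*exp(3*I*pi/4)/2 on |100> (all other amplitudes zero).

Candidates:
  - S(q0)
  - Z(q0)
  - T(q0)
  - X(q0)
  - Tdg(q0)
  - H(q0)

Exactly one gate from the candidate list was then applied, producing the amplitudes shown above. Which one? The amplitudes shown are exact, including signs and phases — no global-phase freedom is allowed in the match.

It was Tdg(q0) that produced the state shown.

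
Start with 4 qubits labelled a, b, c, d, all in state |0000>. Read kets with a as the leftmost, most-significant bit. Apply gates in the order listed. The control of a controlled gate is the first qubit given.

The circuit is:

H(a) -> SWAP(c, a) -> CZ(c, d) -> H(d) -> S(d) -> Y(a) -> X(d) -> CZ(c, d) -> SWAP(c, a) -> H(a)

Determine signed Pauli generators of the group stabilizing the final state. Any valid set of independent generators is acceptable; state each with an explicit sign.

The stabilizer group can be generated by -XIIY, +ZIIZ, +IZII, -IIZI, among other valid generating sets.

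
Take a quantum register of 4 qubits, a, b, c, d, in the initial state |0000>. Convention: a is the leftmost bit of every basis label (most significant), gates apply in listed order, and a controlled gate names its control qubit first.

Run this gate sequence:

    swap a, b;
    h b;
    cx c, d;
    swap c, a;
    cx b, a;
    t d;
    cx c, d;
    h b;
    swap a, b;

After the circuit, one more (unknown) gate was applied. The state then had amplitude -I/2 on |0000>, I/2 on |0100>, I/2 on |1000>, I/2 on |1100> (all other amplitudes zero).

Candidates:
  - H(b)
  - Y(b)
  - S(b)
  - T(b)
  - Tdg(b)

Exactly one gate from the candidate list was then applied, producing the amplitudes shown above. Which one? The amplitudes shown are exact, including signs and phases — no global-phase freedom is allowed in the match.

It was Y(b) that produced the state shown.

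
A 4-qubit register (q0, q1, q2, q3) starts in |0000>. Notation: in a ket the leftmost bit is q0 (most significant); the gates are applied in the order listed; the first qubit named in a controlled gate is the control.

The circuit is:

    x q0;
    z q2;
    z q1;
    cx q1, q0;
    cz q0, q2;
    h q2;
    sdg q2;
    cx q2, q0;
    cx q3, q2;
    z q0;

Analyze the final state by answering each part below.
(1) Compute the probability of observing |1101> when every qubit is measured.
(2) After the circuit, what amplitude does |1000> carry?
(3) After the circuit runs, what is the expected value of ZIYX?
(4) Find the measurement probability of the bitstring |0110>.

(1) Outcome |1101> occurs with probability 0.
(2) |1000> carries amplitude -sqrt(2)/2 in the final state.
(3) In the final state, ZIYX has expectation 0.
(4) The probability of measuring |0110> is 0.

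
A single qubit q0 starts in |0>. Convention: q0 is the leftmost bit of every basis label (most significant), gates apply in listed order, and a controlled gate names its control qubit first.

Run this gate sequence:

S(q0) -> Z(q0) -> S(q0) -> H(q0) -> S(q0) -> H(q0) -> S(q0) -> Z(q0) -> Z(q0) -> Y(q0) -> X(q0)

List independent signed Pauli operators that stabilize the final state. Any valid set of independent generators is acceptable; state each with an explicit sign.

One valid set of independent stabilizer generators is -X (any independent generating set of the same group is equally correct).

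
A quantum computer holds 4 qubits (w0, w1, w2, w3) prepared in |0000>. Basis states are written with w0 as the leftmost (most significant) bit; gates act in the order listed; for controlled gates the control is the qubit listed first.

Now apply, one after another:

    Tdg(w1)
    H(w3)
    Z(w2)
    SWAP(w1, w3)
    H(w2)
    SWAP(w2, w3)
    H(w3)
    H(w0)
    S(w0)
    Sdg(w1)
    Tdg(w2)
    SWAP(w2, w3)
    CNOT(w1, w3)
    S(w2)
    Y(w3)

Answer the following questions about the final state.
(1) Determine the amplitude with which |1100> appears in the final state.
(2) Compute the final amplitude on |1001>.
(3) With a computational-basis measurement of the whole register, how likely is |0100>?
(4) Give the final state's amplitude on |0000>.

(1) The amplitude on |1100> is -I/2.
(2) |1001> carries amplitude -1/2 in the final state.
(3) Outcome |0100> occurs with probability 1/4.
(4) |0000> carries amplitude 0 in the final state.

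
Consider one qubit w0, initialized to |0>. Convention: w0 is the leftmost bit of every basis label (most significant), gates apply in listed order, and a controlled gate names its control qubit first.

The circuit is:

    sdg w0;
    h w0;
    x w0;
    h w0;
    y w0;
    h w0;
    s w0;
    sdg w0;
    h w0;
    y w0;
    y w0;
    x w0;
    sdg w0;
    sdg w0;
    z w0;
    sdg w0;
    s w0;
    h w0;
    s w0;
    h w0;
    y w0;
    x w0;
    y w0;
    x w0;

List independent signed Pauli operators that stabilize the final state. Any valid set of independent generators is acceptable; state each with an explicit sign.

The final state is stabilized by the group generated by -Y; other independent generating sets are equally valid.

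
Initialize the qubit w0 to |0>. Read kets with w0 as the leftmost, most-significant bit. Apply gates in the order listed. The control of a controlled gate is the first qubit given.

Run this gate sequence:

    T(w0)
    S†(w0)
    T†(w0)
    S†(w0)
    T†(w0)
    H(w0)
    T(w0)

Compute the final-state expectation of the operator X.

The observable X averages to sqrt(2)/2.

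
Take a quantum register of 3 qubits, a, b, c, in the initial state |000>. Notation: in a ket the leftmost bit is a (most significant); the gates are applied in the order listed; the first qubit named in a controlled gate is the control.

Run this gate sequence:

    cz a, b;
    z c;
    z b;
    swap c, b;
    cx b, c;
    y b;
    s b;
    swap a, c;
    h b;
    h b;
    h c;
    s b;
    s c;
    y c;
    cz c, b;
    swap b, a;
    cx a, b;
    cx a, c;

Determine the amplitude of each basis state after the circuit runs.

The final amplitudes are -sqrt(2)/2 on |110>, -sqrt(2)*I/2 on |111>, and 0 on every other basis state.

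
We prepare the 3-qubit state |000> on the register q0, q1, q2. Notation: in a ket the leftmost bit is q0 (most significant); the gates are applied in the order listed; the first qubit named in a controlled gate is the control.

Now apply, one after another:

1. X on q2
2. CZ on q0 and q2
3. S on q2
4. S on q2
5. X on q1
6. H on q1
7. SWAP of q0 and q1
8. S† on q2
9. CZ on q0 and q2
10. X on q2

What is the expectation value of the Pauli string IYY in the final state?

In the final state, IYY has expectation 0.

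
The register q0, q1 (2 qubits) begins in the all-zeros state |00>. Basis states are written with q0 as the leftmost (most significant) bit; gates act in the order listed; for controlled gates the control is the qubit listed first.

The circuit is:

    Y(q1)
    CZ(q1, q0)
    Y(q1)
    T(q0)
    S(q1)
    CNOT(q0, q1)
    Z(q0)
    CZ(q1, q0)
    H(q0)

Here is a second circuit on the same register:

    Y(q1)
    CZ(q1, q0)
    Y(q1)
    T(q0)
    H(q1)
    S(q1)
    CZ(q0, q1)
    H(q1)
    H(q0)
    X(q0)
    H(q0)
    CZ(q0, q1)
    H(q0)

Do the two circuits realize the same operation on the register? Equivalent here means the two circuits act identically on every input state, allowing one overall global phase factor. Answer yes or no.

No, they are not equivalent — no single phase factor reconciles the two unitaries.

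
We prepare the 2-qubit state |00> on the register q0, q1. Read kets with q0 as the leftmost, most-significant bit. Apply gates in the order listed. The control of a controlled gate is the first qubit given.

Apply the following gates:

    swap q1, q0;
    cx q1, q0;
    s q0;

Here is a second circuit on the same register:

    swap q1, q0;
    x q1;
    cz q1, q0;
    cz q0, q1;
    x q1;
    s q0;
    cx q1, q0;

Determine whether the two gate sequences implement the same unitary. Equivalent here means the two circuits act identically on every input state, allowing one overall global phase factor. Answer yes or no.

No — the two circuits implement different unitaries, even allowing a global phase.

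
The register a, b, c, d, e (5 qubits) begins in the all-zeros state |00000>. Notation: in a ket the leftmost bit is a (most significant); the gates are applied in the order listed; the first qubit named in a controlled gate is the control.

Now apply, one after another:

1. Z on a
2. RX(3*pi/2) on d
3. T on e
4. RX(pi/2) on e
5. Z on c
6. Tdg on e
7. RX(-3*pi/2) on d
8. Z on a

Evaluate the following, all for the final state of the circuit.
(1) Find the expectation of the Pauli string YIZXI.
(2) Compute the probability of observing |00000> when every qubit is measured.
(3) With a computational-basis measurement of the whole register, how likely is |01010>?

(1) In the final state, YIZXI has expectation 0.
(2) The probability of measuring |00000> is 1/2.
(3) A full measurement returns |01010> with probability 0.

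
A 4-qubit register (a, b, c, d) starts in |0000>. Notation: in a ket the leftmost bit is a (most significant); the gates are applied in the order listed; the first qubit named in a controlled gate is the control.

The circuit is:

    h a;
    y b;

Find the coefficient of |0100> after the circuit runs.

|0100> carries amplitude sqrt(2)*I/2 in the final state.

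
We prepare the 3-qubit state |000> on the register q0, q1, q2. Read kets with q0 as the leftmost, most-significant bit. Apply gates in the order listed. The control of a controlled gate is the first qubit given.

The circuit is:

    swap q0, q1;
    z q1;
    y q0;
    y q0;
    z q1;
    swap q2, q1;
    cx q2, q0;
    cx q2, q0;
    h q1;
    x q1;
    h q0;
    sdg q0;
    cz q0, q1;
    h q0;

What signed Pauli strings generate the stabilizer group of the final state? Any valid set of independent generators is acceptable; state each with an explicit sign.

The final state is stabilized by the group generated by +YZI, +ZYI, +IIZ; other independent generating sets are equally valid.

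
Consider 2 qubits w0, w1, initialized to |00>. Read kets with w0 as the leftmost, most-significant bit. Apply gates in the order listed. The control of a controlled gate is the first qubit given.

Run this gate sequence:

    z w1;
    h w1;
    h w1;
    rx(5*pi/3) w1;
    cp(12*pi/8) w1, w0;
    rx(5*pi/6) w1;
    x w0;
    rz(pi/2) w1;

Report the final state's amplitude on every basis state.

After the circuit, the state carries amplitude 0 on |00>, 0 on |01>, sqrt(2)*exp(3*I*pi/4)/2 on |10>, sqrt(2)*exp(3*I*pi/4)/2 on |11>. Key observation: the block from step 2 through step 3 cancels to the identity and can be dropped.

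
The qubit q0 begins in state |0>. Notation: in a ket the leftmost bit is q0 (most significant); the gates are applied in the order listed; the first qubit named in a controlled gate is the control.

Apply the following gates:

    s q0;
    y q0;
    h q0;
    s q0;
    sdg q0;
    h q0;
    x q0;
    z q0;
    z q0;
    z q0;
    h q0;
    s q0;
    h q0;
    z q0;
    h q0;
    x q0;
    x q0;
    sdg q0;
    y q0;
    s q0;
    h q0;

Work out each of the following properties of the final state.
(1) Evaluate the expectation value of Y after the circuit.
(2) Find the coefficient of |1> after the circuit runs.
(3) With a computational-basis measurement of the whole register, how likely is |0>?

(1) The observable Y averages to -1.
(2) The final state's coefficient on |1> equals -1/2 - I/2.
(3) The probability of measuring |0> is 1/2.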